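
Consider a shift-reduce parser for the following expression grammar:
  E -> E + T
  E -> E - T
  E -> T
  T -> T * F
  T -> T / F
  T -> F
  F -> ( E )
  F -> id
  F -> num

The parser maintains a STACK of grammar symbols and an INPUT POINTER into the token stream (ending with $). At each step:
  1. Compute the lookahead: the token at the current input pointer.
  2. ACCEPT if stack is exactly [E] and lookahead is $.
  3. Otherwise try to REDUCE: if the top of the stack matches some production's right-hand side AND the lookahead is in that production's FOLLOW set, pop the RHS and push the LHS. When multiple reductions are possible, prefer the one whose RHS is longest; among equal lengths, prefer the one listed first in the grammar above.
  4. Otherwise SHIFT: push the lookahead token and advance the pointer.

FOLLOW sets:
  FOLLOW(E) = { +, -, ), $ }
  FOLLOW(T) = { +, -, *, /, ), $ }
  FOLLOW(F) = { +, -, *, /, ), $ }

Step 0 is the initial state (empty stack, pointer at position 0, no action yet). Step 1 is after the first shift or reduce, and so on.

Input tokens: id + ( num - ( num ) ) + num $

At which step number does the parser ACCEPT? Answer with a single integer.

Answer: 30

Derivation:
Step 1: shift id. Stack=[id] ptr=1 lookahead=+ remaining=[+ ( num - ( num ) ) + num $]
Step 2: reduce F->id. Stack=[F] ptr=1 lookahead=+ remaining=[+ ( num - ( num ) ) + num $]
Step 3: reduce T->F. Stack=[T] ptr=1 lookahead=+ remaining=[+ ( num - ( num ) ) + num $]
Step 4: reduce E->T. Stack=[E] ptr=1 lookahead=+ remaining=[+ ( num - ( num ) ) + num $]
Step 5: shift +. Stack=[E +] ptr=2 lookahead=( remaining=[( num - ( num ) ) + num $]
Step 6: shift (. Stack=[E + (] ptr=3 lookahead=num remaining=[num - ( num ) ) + num $]
Step 7: shift num. Stack=[E + ( num] ptr=4 lookahead=- remaining=[- ( num ) ) + num $]
Step 8: reduce F->num. Stack=[E + ( F] ptr=4 lookahead=- remaining=[- ( num ) ) + num $]
Step 9: reduce T->F. Stack=[E + ( T] ptr=4 lookahead=- remaining=[- ( num ) ) + num $]
Step 10: reduce E->T. Stack=[E + ( E] ptr=4 lookahead=- remaining=[- ( num ) ) + num $]
Step 11: shift -. Stack=[E + ( E -] ptr=5 lookahead=( remaining=[( num ) ) + num $]
Step 12: shift (. Stack=[E + ( E - (] ptr=6 lookahead=num remaining=[num ) ) + num $]
Step 13: shift num. Stack=[E + ( E - ( num] ptr=7 lookahead=) remaining=[) ) + num $]
Step 14: reduce F->num. Stack=[E + ( E - ( F] ptr=7 lookahead=) remaining=[) ) + num $]
Step 15: reduce T->F. Stack=[E + ( E - ( T] ptr=7 lookahead=) remaining=[) ) + num $]
Step 16: reduce E->T. Stack=[E + ( E - ( E] ptr=7 lookahead=) remaining=[) ) + num $]
Step 17: shift ). Stack=[E + ( E - ( E )] ptr=8 lookahead=) remaining=[) + num $]
Step 18: reduce F->( E ). Stack=[E + ( E - F] ptr=8 lookahead=) remaining=[) + num $]
Step 19: reduce T->F. Stack=[E + ( E - T] ptr=8 lookahead=) remaining=[) + num $]
Step 20: reduce E->E - T. Stack=[E + ( E] ptr=8 lookahead=) remaining=[) + num $]
Step 21: shift ). Stack=[E + ( E )] ptr=9 lookahead=+ remaining=[+ num $]
Step 22: reduce F->( E ). Stack=[E + F] ptr=9 lookahead=+ remaining=[+ num $]
Step 23: reduce T->F. Stack=[E + T] ptr=9 lookahead=+ remaining=[+ num $]
Step 24: reduce E->E + T. Stack=[E] ptr=9 lookahead=+ remaining=[+ num $]
Step 25: shift +. Stack=[E +] ptr=10 lookahead=num remaining=[num $]
Step 26: shift num. Stack=[E + num] ptr=11 lookahead=$ remaining=[$]
Step 27: reduce F->num. Stack=[E + F] ptr=11 lookahead=$ remaining=[$]
Step 28: reduce T->F. Stack=[E + T] ptr=11 lookahead=$ remaining=[$]
Step 29: reduce E->E + T. Stack=[E] ptr=11 lookahead=$ remaining=[$]
Step 30: accept. Stack=[E] ptr=11 lookahead=$ remaining=[$]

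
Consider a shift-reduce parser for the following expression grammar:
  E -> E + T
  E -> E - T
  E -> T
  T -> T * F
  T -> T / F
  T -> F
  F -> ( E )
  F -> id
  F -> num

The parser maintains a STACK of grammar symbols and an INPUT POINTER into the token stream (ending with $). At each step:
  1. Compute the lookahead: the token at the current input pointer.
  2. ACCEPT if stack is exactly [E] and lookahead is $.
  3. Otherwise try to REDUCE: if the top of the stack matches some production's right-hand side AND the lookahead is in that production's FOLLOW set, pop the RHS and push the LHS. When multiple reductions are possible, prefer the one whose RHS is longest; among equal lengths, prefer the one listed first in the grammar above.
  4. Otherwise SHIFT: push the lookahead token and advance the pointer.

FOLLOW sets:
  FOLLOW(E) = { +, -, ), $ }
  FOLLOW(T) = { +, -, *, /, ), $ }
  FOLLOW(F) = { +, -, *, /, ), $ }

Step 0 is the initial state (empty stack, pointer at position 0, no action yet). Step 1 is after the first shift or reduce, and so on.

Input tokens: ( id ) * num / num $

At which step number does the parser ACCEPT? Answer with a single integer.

Step 1: shift (. Stack=[(] ptr=1 lookahead=id remaining=[id ) * num / num $]
Step 2: shift id. Stack=[( id] ptr=2 lookahead=) remaining=[) * num / num $]
Step 3: reduce F->id. Stack=[( F] ptr=2 lookahead=) remaining=[) * num / num $]
Step 4: reduce T->F. Stack=[( T] ptr=2 lookahead=) remaining=[) * num / num $]
Step 5: reduce E->T. Stack=[( E] ptr=2 lookahead=) remaining=[) * num / num $]
Step 6: shift ). Stack=[( E )] ptr=3 lookahead=* remaining=[* num / num $]
Step 7: reduce F->( E ). Stack=[F] ptr=3 lookahead=* remaining=[* num / num $]
Step 8: reduce T->F. Stack=[T] ptr=3 lookahead=* remaining=[* num / num $]
Step 9: shift *. Stack=[T *] ptr=4 lookahead=num remaining=[num / num $]
Step 10: shift num. Stack=[T * num] ptr=5 lookahead=/ remaining=[/ num $]
Step 11: reduce F->num. Stack=[T * F] ptr=5 lookahead=/ remaining=[/ num $]
Step 12: reduce T->T * F. Stack=[T] ptr=5 lookahead=/ remaining=[/ num $]
Step 13: shift /. Stack=[T /] ptr=6 lookahead=num remaining=[num $]
Step 14: shift num. Stack=[T / num] ptr=7 lookahead=$ remaining=[$]
Step 15: reduce F->num. Stack=[T / F] ptr=7 lookahead=$ remaining=[$]
Step 16: reduce T->T / F. Stack=[T] ptr=7 lookahead=$ remaining=[$]
Step 17: reduce E->T. Stack=[E] ptr=7 lookahead=$ remaining=[$]
Step 18: accept. Stack=[E] ptr=7 lookahead=$ remaining=[$]

Answer: 18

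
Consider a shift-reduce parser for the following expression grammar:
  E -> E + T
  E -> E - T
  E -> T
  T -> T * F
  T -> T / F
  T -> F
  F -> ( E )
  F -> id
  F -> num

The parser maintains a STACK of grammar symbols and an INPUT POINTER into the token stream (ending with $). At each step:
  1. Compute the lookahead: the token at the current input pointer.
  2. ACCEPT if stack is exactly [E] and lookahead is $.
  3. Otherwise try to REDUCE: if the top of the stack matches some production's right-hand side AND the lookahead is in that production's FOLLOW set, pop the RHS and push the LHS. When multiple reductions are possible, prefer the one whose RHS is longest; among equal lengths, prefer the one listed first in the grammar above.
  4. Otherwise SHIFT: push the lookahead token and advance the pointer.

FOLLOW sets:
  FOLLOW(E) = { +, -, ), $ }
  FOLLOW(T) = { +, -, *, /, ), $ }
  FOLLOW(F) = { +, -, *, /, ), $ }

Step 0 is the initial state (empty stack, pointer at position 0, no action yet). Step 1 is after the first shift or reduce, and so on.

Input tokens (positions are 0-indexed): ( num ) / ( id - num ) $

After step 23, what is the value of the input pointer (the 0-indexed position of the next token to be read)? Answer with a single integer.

Step 1: shift (. Stack=[(] ptr=1 lookahead=num remaining=[num ) / ( id - num ) $]
Step 2: shift num. Stack=[( num] ptr=2 lookahead=) remaining=[) / ( id - num ) $]
Step 3: reduce F->num. Stack=[( F] ptr=2 lookahead=) remaining=[) / ( id - num ) $]
Step 4: reduce T->F. Stack=[( T] ptr=2 lookahead=) remaining=[) / ( id - num ) $]
Step 5: reduce E->T. Stack=[( E] ptr=2 lookahead=) remaining=[) / ( id - num ) $]
Step 6: shift ). Stack=[( E )] ptr=3 lookahead=/ remaining=[/ ( id - num ) $]
Step 7: reduce F->( E ). Stack=[F] ptr=3 lookahead=/ remaining=[/ ( id - num ) $]
Step 8: reduce T->F. Stack=[T] ptr=3 lookahead=/ remaining=[/ ( id - num ) $]
Step 9: shift /. Stack=[T /] ptr=4 lookahead=( remaining=[( id - num ) $]
Step 10: shift (. Stack=[T / (] ptr=5 lookahead=id remaining=[id - num ) $]
Step 11: shift id. Stack=[T / ( id] ptr=6 lookahead=- remaining=[- num ) $]
Step 12: reduce F->id. Stack=[T / ( F] ptr=6 lookahead=- remaining=[- num ) $]
Step 13: reduce T->F. Stack=[T / ( T] ptr=6 lookahead=- remaining=[- num ) $]
Step 14: reduce E->T. Stack=[T / ( E] ptr=6 lookahead=- remaining=[- num ) $]
Step 15: shift -. Stack=[T / ( E -] ptr=7 lookahead=num remaining=[num ) $]
Step 16: shift num. Stack=[T / ( E - num] ptr=8 lookahead=) remaining=[) $]
Step 17: reduce F->num. Stack=[T / ( E - F] ptr=8 lookahead=) remaining=[) $]
Step 18: reduce T->F. Stack=[T / ( E - T] ptr=8 lookahead=) remaining=[) $]
Step 19: reduce E->E - T. Stack=[T / ( E] ptr=8 lookahead=) remaining=[) $]
Step 20: shift ). Stack=[T / ( E )] ptr=9 lookahead=$ remaining=[$]
Step 21: reduce F->( E ). Stack=[T / F] ptr=9 lookahead=$ remaining=[$]
Step 22: reduce T->T / F. Stack=[T] ptr=9 lookahead=$ remaining=[$]
Step 23: reduce E->T. Stack=[E] ptr=9 lookahead=$ remaining=[$]

Answer: 9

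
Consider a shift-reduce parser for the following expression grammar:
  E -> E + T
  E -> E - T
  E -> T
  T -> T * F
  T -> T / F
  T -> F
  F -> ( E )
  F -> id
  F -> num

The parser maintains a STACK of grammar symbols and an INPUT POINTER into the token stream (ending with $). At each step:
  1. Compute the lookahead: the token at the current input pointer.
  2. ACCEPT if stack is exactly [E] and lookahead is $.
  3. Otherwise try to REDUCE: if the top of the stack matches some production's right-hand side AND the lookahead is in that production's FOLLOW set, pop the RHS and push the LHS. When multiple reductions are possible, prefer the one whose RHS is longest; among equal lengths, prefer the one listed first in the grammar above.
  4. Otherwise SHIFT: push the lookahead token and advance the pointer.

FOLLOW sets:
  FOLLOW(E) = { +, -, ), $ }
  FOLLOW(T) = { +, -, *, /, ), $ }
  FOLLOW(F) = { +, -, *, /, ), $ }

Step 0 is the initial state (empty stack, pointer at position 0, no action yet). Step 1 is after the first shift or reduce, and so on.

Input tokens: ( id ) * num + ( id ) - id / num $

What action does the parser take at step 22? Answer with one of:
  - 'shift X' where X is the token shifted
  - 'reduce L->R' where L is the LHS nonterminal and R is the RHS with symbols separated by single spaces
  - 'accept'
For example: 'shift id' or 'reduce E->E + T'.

Step 1: shift (. Stack=[(] ptr=1 lookahead=id remaining=[id ) * num + ( id ) - id / num $]
Step 2: shift id. Stack=[( id] ptr=2 lookahead=) remaining=[) * num + ( id ) - id / num $]
Step 3: reduce F->id. Stack=[( F] ptr=2 lookahead=) remaining=[) * num + ( id ) - id / num $]
Step 4: reduce T->F. Stack=[( T] ptr=2 lookahead=) remaining=[) * num + ( id ) - id / num $]
Step 5: reduce E->T. Stack=[( E] ptr=2 lookahead=) remaining=[) * num + ( id ) - id / num $]
Step 6: shift ). Stack=[( E )] ptr=3 lookahead=* remaining=[* num + ( id ) - id / num $]
Step 7: reduce F->( E ). Stack=[F] ptr=3 lookahead=* remaining=[* num + ( id ) - id / num $]
Step 8: reduce T->F. Stack=[T] ptr=3 lookahead=* remaining=[* num + ( id ) - id / num $]
Step 9: shift *. Stack=[T *] ptr=4 lookahead=num remaining=[num + ( id ) - id / num $]
Step 10: shift num. Stack=[T * num] ptr=5 lookahead=+ remaining=[+ ( id ) - id / num $]
Step 11: reduce F->num. Stack=[T * F] ptr=5 lookahead=+ remaining=[+ ( id ) - id / num $]
Step 12: reduce T->T * F. Stack=[T] ptr=5 lookahead=+ remaining=[+ ( id ) - id / num $]
Step 13: reduce E->T. Stack=[E] ptr=5 lookahead=+ remaining=[+ ( id ) - id / num $]
Step 14: shift +. Stack=[E +] ptr=6 lookahead=( remaining=[( id ) - id / num $]
Step 15: shift (. Stack=[E + (] ptr=7 lookahead=id remaining=[id ) - id / num $]
Step 16: shift id. Stack=[E + ( id] ptr=8 lookahead=) remaining=[) - id / num $]
Step 17: reduce F->id. Stack=[E + ( F] ptr=8 lookahead=) remaining=[) - id / num $]
Step 18: reduce T->F. Stack=[E + ( T] ptr=8 lookahead=) remaining=[) - id / num $]
Step 19: reduce E->T. Stack=[E + ( E] ptr=8 lookahead=) remaining=[) - id / num $]
Step 20: shift ). Stack=[E + ( E )] ptr=9 lookahead=- remaining=[- id / num $]
Step 21: reduce F->( E ). Stack=[E + F] ptr=9 lookahead=- remaining=[- id / num $]
Step 22: reduce T->F. Stack=[E + T] ptr=9 lookahead=- remaining=[- id / num $]

Answer: reduce T->F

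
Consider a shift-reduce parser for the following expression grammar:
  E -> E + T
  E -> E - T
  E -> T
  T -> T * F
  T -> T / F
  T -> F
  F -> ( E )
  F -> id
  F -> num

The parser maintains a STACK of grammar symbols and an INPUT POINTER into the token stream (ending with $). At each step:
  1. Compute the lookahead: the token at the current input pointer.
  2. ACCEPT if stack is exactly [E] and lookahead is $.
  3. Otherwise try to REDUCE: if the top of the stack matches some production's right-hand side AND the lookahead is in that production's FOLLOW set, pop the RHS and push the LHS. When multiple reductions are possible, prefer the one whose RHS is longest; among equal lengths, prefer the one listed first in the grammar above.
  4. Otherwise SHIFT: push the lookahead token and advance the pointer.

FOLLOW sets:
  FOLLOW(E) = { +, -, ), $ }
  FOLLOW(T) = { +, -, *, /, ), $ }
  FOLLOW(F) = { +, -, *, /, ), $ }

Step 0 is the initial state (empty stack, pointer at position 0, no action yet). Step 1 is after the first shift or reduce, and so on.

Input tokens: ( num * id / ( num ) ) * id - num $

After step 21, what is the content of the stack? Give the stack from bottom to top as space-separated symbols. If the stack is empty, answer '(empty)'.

Step 1: shift (. Stack=[(] ptr=1 lookahead=num remaining=[num * id / ( num ) ) * id - num $]
Step 2: shift num. Stack=[( num] ptr=2 lookahead=* remaining=[* id / ( num ) ) * id - num $]
Step 3: reduce F->num. Stack=[( F] ptr=2 lookahead=* remaining=[* id / ( num ) ) * id - num $]
Step 4: reduce T->F. Stack=[( T] ptr=2 lookahead=* remaining=[* id / ( num ) ) * id - num $]
Step 5: shift *. Stack=[( T *] ptr=3 lookahead=id remaining=[id / ( num ) ) * id - num $]
Step 6: shift id. Stack=[( T * id] ptr=4 lookahead=/ remaining=[/ ( num ) ) * id - num $]
Step 7: reduce F->id. Stack=[( T * F] ptr=4 lookahead=/ remaining=[/ ( num ) ) * id - num $]
Step 8: reduce T->T * F. Stack=[( T] ptr=4 lookahead=/ remaining=[/ ( num ) ) * id - num $]
Step 9: shift /. Stack=[( T /] ptr=5 lookahead=( remaining=[( num ) ) * id - num $]
Step 10: shift (. Stack=[( T / (] ptr=6 lookahead=num remaining=[num ) ) * id - num $]
Step 11: shift num. Stack=[( T / ( num] ptr=7 lookahead=) remaining=[) ) * id - num $]
Step 12: reduce F->num. Stack=[( T / ( F] ptr=7 lookahead=) remaining=[) ) * id - num $]
Step 13: reduce T->F. Stack=[( T / ( T] ptr=7 lookahead=) remaining=[) ) * id - num $]
Step 14: reduce E->T. Stack=[( T / ( E] ptr=7 lookahead=) remaining=[) ) * id - num $]
Step 15: shift ). Stack=[( T / ( E )] ptr=8 lookahead=) remaining=[) * id - num $]
Step 16: reduce F->( E ). Stack=[( T / F] ptr=8 lookahead=) remaining=[) * id - num $]
Step 17: reduce T->T / F. Stack=[( T] ptr=8 lookahead=) remaining=[) * id - num $]
Step 18: reduce E->T. Stack=[( E] ptr=8 lookahead=) remaining=[) * id - num $]
Step 19: shift ). Stack=[( E )] ptr=9 lookahead=* remaining=[* id - num $]
Step 20: reduce F->( E ). Stack=[F] ptr=9 lookahead=* remaining=[* id - num $]
Step 21: reduce T->F. Stack=[T] ptr=9 lookahead=* remaining=[* id - num $]

Answer: T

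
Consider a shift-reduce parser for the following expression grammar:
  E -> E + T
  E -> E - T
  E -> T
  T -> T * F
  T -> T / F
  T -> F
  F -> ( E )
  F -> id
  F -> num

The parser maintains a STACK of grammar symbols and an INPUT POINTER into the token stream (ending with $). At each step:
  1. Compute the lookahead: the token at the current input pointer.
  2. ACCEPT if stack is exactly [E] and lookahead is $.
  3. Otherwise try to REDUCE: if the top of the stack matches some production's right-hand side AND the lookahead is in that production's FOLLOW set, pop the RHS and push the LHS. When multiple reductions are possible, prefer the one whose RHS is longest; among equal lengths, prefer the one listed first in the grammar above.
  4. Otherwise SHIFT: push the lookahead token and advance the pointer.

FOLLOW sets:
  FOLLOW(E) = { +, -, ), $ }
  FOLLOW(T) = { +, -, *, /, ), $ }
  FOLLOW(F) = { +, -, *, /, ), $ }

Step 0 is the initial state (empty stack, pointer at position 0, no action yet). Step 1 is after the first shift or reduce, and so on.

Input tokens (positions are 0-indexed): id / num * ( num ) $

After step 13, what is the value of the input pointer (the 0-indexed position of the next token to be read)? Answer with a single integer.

Step 1: shift id. Stack=[id] ptr=1 lookahead=/ remaining=[/ num * ( num ) $]
Step 2: reduce F->id. Stack=[F] ptr=1 lookahead=/ remaining=[/ num * ( num ) $]
Step 3: reduce T->F. Stack=[T] ptr=1 lookahead=/ remaining=[/ num * ( num ) $]
Step 4: shift /. Stack=[T /] ptr=2 lookahead=num remaining=[num * ( num ) $]
Step 5: shift num. Stack=[T / num] ptr=3 lookahead=* remaining=[* ( num ) $]
Step 6: reduce F->num. Stack=[T / F] ptr=3 lookahead=* remaining=[* ( num ) $]
Step 7: reduce T->T / F. Stack=[T] ptr=3 lookahead=* remaining=[* ( num ) $]
Step 8: shift *. Stack=[T *] ptr=4 lookahead=( remaining=[( num ) $]
Step 9: shift (. Stack=[T * (] ptr=5 lookahead=num remaining=[num ) $]
Step 10: shift num. Stack=[T * ( num] ptr=6 lookahead=) remaining=[) $]
Step 11: reduce F->num. Stack=[T * ( F] ptr=6 lookahead=) remaining=[) $]
Step 12: reduce T->F. Stack=[T * ( T] ptr=6 lookahead=) remaining=[) $]
Step 13: reduce E->T. Stack=[T * ( E] ptr=6 lookahead=) remaining=[) $]

Answer: 6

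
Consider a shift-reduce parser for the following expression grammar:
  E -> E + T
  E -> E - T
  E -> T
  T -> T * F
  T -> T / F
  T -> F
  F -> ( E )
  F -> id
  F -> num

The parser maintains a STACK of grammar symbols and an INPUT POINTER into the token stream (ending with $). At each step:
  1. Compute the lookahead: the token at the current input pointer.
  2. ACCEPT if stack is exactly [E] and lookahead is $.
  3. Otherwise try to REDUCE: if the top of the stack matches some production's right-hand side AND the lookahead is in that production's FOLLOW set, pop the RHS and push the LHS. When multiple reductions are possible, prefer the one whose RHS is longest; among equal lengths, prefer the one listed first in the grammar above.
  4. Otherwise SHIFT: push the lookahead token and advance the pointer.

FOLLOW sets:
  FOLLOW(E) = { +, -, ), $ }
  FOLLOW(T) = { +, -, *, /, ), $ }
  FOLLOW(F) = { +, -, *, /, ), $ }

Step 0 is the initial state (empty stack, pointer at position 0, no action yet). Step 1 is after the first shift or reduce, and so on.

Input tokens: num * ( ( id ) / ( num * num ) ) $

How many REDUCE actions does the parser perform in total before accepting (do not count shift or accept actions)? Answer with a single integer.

Answer: 18

Derivation:
Step 1: shift num. Stack=[num] ptr=1 lookahead=* remaining=[* ( ( id ) / ( num * num ) ) $]
Step 2: reduce F->num. Stack=[F] ptr=1 lookahead=* remaining=[* ( ( id ) / ( num * num ) ) $]
Step 3: reduce T->F. Stack=[T] ptr=1 lookahead=* remaining=[* ( ( id ) / ( num * num ) ) $]
Step 4: shift *. Stack=[T *] ptr=2 lookahead=( remaining=[( ( id ) / ( num * num ) ) $]
Step 5: shift (. Stack=[T * (] ptr=3 lookahead=( remaining=[( id ) / ( num * num ) ) $]
Step 6: shift (. Stack=[T * ( (] ptr=4 lookahead=id remaining=[id ) / ( num * num ) ) $]
Step 7: shift id. Stack=[T * ( ( id] ptr=5 lookahead=) remaining=[) / ( num * num ) ) $]
Step 8: reduce F->id. Stack=[T * ( ( F] ptr=5 lookahead=) remaining=[) / ( num * num ) ) $]
Step 9: reduce T->F. Stack=[T * ( ( T] ptr=5 lookahead=) remaining=[) / ( num * num ) ) $]
Step 10: reduce E->T. Stack=[T * ( ( E] ptr=5 lookahead=) remaining=[) / ( num * num ) ) $]
Step 11: shift ). Stack=[T * ( ( E )] ptr=6 lookahead=/ remaining=[/ ( num * num ) ) $]
Step 12: reduce F->( E ). Stack=[T * ( F] ptr=6 lookahead=/ remaining=[/ ( num * num ) ) $]
Step 13: reduce T->F. Stack=[T * ( T] ptr=6 lookahead=/ remaining=[/ ( num * num ) ) $]
Step 14: shift /. Stack=[T * ( T /] ptr=7 lookahead=( remaining=[( num * num ) ) $]
Step 15: shift (. Stack=[T * ( T / (] ptr=8 lookahead=num remaining=[num * num ) ) $]
Step 16: shift num. Stack=[T * ( T / ( num] ptr=9 lookahead=* remaining=[* num ) ) $]
Step 17: reduce F->num. Stack=[T * ( T / ( F] ptr=9 lookahead=* remaining=[* num ) ) $]
Step 18: reduce T->F. Stack=[T * ( T / ( T] ptr=9 lookahead=* remaining=[* num ) ) $]
Step 19: shift *. Stack=[T * ( T / ( T *] ptr=10 lookahead=num remaining=[num ) ) $]
Step 20: shift num. Stack=[T * ( T / ( T * num] ptr=11 lookahead=) remaining=[) ) $]
Step 21: reduce F->num. Stack=[T * ( T / ( T * F] ptr=11 lookahead=) remaining=[) ) $]
Step 22: reduce T->T * F. Stack=[T * ( T / ( T] ptr=11 lookahead=) remaining=[) ) $]
Step 23: reduce E->T. Stack=[T * ( T / ( E] ptr=11 lookahead=) remaining=[) ) $]
Step 24: shift ). Stack=[T * ( T / ( E )] ptr=12 lookahead=) remaining=[) $]
Step 25: reduce F->( E ). Stack=[T * ( T / F] ptr=12 lookahead=) remaining=[) $]
Step 26: reduce T->T / F. Stack=[T * ( T] ptr=12 lookahead=) remaining=[) $]
Step 27: reduce E->T. Stack=[T * ( E] ptr=12 lookahead=) remaining=[) $]
Step 28: shift ). Stack=[T * ( E )] ptr=13 lookahead=$ remaining=[$]
Step 29: reduce F->( E ). Stack=[T * F] ptr=13 lookahead=$ remaining=[$]
Step 30: reduce T->T * F. Stack=[T] ptr=13 lookahead=$ remaining=[$]
Step 31: reduce E->T. Stack=[E] ptr=13 lookahead=$ remaining=[$]
Step 32: accept. Stack=[E] ptr=13 lookahead=$ remaining=[$]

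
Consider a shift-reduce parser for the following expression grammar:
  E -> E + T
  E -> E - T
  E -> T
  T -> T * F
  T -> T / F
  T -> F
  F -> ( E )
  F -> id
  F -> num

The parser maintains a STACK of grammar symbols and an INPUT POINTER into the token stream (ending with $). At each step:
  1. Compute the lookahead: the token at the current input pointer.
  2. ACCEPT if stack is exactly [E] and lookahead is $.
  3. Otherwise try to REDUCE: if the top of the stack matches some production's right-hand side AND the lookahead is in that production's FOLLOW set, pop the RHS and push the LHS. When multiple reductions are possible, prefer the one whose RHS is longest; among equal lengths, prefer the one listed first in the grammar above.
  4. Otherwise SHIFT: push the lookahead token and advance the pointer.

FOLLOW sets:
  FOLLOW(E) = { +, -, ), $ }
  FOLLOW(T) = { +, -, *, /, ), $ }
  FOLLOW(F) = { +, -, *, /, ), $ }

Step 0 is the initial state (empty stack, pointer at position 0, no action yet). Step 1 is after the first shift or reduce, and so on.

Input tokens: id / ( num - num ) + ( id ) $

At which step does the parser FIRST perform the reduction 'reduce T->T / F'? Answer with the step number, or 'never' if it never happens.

Step 1: shift id. Stack=[id] ptr=1 lookahead=/ remaining=[/ ( num - num ) + ( id ) $]
Step 2: reduce F->id. Stack=[F] ptr=1 lookahead=/ remaining=[/ ( num - num ) + ( id ) $]
Step 3: reduce T->F. Stack=[T] ptr=1 lookahead=/ remaining=[/ ( num - num ) + ( id ) $]
Step 4: shift /. Stack=[T /] ptr=2 lookahead=( remaining=[( num - num ) + ( id ) $]
Step 5: shift (. Stack=[T / (] ptr=3 lookahead=num remaining=[num - num ) + ( id ) $]
Step 6: shift num. Stack=[T / ( num] ptr=4 lookahead=- remaining=[- num ) + ( id ) $]
Step 7: reduce F->num. Stack=[T / ( F] ptr=4 lookahead=- remaining=[- num ) + ( id ) $]
Step 8: reduce T->F. Stack=[T / ( T] ptr=4 lookahead=- remaining=[- num ) + ( id ) $]
Step 9: reduce E->T. Stack=[T / ( E] ptr=4 lookahead=- remaining=[- num ) + ( id ) $]
Step 10: shift -. Stack=[T / ( E -] ptr=5 lookahead=num remaining=[num ) + ( id ) $]
Step 11: shift num. Stack=[T / ( E - num] ptr=6 lookahead=) remaining=[) + ( id ) $]
Step 12: reduce F->num. Stack=[T / ( E - F] ptr=6 lookahead=) remaining=[) + ( id ) $]
Step 13: reduce T->F. Stack=[T / ( E - T] ptr=6 lookahead=) remaining=[) + ( id ) $]
Step 14: reduce E->E - T. Stack=[T / ( E] ptr=6 lookahead=) remaining=[) + ( id ) $]
Step 15: shift ). Stack=[T / ( E )] ptr=7 lookahead=+ remaining=[+ ( id ) $]
Step 16: reduce F->( E ). Stack=[T / F] ptr=7 lookahead=+ remaining=[+ ( id ) $]
Step 17: reduce T->T / F. Stack=[T] ptr=7 lookahead=+ remaining=[+ ( id ) $]

Answer: 17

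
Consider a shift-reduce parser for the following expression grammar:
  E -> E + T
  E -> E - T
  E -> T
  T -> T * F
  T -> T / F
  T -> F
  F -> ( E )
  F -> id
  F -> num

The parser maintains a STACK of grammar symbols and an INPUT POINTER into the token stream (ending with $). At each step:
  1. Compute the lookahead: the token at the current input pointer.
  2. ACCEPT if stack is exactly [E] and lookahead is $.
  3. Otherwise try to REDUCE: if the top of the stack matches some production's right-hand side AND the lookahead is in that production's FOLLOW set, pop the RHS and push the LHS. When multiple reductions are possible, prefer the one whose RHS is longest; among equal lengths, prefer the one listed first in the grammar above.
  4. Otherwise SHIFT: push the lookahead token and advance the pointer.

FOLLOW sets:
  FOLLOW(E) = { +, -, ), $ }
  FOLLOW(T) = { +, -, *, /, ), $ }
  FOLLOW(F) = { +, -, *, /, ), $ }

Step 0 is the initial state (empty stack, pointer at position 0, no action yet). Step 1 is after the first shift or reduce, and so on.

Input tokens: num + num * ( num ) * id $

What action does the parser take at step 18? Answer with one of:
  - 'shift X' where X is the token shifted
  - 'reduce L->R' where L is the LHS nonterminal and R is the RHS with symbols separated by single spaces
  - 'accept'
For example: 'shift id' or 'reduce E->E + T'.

Step 1: shift num. Stack=[num] ptr=1 lookahead=+ remaining=[+ num * ( num ) * id $]
Step 2: reduce F->num. Stack=[F] ptr=1 lookahead=+ remaining=[+ num * ( num ) * id $]
Step 3: reduce T->F. Stack=[T] ptr=1 lookahead=+ remaining=[+ num * ( num ) * id $]
Step 4: reduce E->T. Stack=[E] ptr=1 lookahead=+ remaining=[+ num * ( num ) * id $]
Step 5: shift +. Stack=[E +] ptr=2 lookahead=num remaining=[num * ( num ) * id $]
Step 6: shift num. Stack=[E + num] ptr=3 lookahead=* remaining=[* ( num ) * id $]
Step 7: reduce F->num. Stack=[E + F] ptr=3 lookahead=* remaining=[* ( num ) * id $]
Step 8: reduce T->F. Stack=[E + T] ptr=3 lookahead=* remaining=[* ( num ) * id $]
Step 9: shift *. Stack=[E + T *] ptr=4 lookahead=( remaining=[( num ) * id $]
Step 10: shift (. Stack=[E + T * (] ptr=5 lookahead=num remaining=[num ) * id $]
Step 11: shift num. Stack=[E + T * ( num] ptr=6 lookahead=) remaining=[) * id $]
Step 12: reduce F->num. Stack=[E + T * ( F] ptr=6 lookahead=) remaining=[) * id $]
Step 13: reduce T->F. Stack=[E + T * ( T] ptr=6 lookahead=) remaining=[) * id $]
Step 14: reduce E->T. Stack=[E + T * ( E] ptr=6 lookahead=) remaining=[) * id $]
Step 15: shift ). Stack=[E + T * ( E )] ptr=7 lookahead=* remaining=[* id $]
Step 16: reduce F->( E ). Stack=[E + T * F] ptr=7 lookahead=* remaining=[* id $]
Step 17: reduce T->T * F. Stack=[E + T] ptr=7 lookahead=* remaining=[* id $]
Step 18: shift *. Stack=[E + T *] ptr=8 lookahead=id remaining=[id $]

Answer: shift *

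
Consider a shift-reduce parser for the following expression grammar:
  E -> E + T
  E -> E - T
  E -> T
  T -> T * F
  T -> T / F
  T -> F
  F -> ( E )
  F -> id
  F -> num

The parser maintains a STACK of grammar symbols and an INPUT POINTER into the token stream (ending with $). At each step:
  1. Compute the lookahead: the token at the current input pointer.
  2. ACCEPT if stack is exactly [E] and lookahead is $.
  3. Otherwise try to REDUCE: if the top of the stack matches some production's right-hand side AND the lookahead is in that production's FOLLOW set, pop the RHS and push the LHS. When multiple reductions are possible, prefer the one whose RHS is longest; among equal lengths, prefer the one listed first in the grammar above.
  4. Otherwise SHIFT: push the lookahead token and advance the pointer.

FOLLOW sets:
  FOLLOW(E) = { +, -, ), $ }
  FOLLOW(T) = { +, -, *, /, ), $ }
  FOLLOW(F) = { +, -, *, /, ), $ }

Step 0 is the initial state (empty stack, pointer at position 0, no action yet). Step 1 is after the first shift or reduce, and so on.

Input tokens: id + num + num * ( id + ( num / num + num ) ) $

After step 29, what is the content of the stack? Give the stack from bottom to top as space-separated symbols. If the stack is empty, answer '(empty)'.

Answer: E + T * ( E + ( E

Derivation:
Step 1: shift id. Stack=[id] ptr=1 lookahead=+ remaining=[+ num + num * ( id + ( num / num + num ) ) $]
Step 2: reduce F->id. Stack=[F] ptr=1 lookahead=+ remaining=[+ num + num * ( id + ( num / num + num ) ) $]
Step 3: reduce T->F. Stack=[T] ptr=1 lookahead=+ remaining=[+ num + num * ( id + ( num / num + num ) ) $]
Step 4: reduce E->T. Stack=[E] ptr=1 lookahead=+ remaining=[+ num + num * ( id + ( num / num + num ) ) $]
Step 5: shift +. Stack=[E +] ptr=2 lookahead=num remaining=[num + num * ( id + ( num / num + num ) ) $]
Step 6: shift num. Stack=[E + num] ptr=3 lookahead=+ remaining=[+ num * ( id + ( num / num + num ) ) $]
Step 7: reduce F->num. Stack=[E + F] ptr=3 lookahead=+ remaining=[+ num * ( id + ( num / num + num ) ) $]
Step 8: reduce T->F. Stack=[E + T] ptr=3 lookahead=+ remaining=[+ num * ( id + ( num / num + num ) ) $]
Step 9: reduce E->E + T. Stack=[E] ptr=3 lookahead=+ remaining=[+ num * ( id + ( num / num + num ) ) $]
Step 10: shift +. Stack=[E +] ptr=4 lookahead=num remaining=[num * ( id + ( num / num + num ) ) $]
Step 11: shift num. Stack=[E + num] ptr=5 lookahead=* remaining=[* ( id + ( num / num + num ) ) $]
Step 12: reduce F->num. Stack=[E + F] ptr=5 lookahead=* remaining=[* ( id + ( num / num + num ) ) $]
Step 13: reduce T->F. Stack=[E + T] ptr=5 lookahead=* remaining=[* ( id + ( num / num + num ) ) $]
Step 14: shift *. Stack=[E + T *] ptr=6 lookahead=( remaining=[( id + ( num / num + num ) ) $]
Step 15: shift (. Stack=[E + T * (] ptr=7 lookahead=id remaining=[id + ( num / num + num ) ) $]
Step 16: shift id. Stack=[E + T * ( id] ptr=8 lookahead=+ remaining=[+ ( num / num + num ) ) $]
Step 17: reduce F->id. Stack=[E + T * ( F] ptr=8 lookahead=+ remaining=[+ ( num / num + num ) ) $]
Step 18: reduce T->F. Stack=[E + T * ( T] ptr=8 lookahead=+ remaining=[+ ( num / num + num ) ) $]
Step 19: reduce E->T. Stack=[E + T * ( E] ptr=8 lookahead=+ remaining=[+ ( num / num + num ) ) $]
Step 20: shift +. Stack=[E + T * ( E +] ptr=9 lookahead=( remaining=[( num / num + num ) ) $]
Step 21: shift (. Stack=[E + T * ( E + (] ptr=10 lookahead=num remaining=[num / num + num ) ) $]
Step 22: shift num. Stack=[E + T * ( E + ( num] ptr=11 lookahead=/ remaining=[/ num + num ) ) $]
Step 23: reduce F->num. Stack=[E + T * ( E + ( F] ptr=11 lookahead=/ remaining=[/ num + num ) ) $]
Step 24: reduce T->F. Stack=[E + T * ( E + ( T] ptr=11 lookahead=/ remaining=[/ num + num ) ) $]
Step 25: shift /. Stack=[E + T * ( E + ( T /] ptr=12 lookahead=num remaining=[num + num ) ) $]
Step 26: shift num. Stack=[E + T * ( E + ( T / num] ptr=13 lookahead=+ remaining=[+ num ) ) $]
Step 27: reduce F->num. Stack=[E + T * ( E + ( T / F] ptr=13 lookahead=+ remaining=[+ num ) ) $]
Step 28: reduce T->T / F. Stack=[E + T * ( E + ( T] ptr=13 lookahead=+ remaining=[+ num ) ) $]
Step 29: reduce E->T. Stack=[E + T * ( E + ( E] ptr=13 lookahead=+ remaining=[+ num ) ) $]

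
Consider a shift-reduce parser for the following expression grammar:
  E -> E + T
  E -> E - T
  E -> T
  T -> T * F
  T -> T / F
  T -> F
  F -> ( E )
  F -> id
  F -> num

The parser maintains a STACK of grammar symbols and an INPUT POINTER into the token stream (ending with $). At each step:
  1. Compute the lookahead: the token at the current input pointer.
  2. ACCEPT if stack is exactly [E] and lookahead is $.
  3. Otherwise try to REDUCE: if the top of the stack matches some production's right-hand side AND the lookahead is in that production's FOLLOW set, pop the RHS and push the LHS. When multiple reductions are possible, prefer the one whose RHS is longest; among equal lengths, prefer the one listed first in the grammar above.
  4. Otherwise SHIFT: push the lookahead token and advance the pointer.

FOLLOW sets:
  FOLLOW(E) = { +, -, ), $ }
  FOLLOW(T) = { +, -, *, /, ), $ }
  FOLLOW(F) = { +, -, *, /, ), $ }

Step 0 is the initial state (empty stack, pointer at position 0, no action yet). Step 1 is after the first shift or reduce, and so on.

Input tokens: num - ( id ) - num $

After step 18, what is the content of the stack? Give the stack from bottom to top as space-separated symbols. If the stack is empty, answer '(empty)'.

Answer: E - T

Derivation:
Step 1: shift num. Stack=[num] ptr=1 lookahead=- remaining=[- ( id ) - num $]
Step 2: reduce F->num. Stack=[F] ptr=1 lookahead=- remaining=[- ( id ) - num $]
Step 3: reduce T->F. Stack=[T] ptr=1 lookahead=- remaining=[- ( id ) - num $]
Step 4: reduce E->T. Stack=[E] ptr=1 lookahead=- remaining=[- ( id ) - num $]
Step 5: shift -. Stack=[E -] ptr=2 lookahead=( remaining=[( id ) - num $]
Step 6: shift (. Stack=[E - (] ptr=3 lookahead=id remaining=[id ) - num $]
Step 7: shift id. Stack=[E - ( id] ptr=4 lookahead=) remaining=[) - num $]
Step 8: reduce F->id. Stack=[E - ( F] ptr=4 lookahead=) remaining=[) - num $]
Step 9: reduce T->F. Stack=[E - ( T] ptr=4 lookahead=) remaining=[) - num $]
Step 10: reduce E->T. Stack=[E - ( E] ptr=4 lookahead=) remaining=[) - num $]
Step 11: shift ). Stack=[E - ( E )] ptr=5 lookahead=- remaining=[- num $]
Step 12: reduce F->( E ). Stack=[E - F] ptr=5 lookahead=- remaining=[- num $]
Step 13: reduce T->F. Stack=[E - T] ptr=5 lookahead=- remaining=[- num $]
Step 14: reduce E->E - T. Stack=[E] ptr=5 lookahead=- remaining=[- num $]
Step 15: shift -. Stack=[E -] ptr=6 lookahead=num remaining=[num $]
Step 16: shift num. Stack=[E - num] ptr=7 lookahead=$ remaining=[$]
Step 17: reduce F->num. Stack=[E - F] ptr=7 lookahead=$ remaining=[$]
Step 18: reduce T->F. Stack=[E - T] ptr=7 lookahead=$ remaining=[$]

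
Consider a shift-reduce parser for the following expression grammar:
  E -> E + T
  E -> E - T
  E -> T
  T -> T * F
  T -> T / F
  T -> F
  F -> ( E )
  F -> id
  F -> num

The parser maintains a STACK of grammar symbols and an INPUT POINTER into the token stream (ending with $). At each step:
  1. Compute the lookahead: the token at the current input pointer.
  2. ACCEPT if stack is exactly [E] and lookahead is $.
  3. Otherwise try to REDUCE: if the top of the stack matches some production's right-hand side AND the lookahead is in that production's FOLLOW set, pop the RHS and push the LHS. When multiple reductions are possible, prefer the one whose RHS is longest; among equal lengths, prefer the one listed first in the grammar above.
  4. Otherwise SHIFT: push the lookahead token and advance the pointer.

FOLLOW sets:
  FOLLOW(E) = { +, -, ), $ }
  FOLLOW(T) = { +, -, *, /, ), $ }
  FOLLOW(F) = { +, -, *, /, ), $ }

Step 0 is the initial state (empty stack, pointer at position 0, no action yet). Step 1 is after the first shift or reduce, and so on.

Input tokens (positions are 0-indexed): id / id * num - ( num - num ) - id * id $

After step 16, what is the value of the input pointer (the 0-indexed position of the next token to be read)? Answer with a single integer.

Answer: 8

Derivation:
Step 1: shift id. Stack=[id] ptr=1 lookahead=/ remaining=[/ id * num - ( num - num ) - id * id $]
Step 2: reduce F->id. Stack=[F] ptr=1 lookahead=/ remaining=[/ id * num - ( num - num ) - id * id $]
Step 3: reduce T->F. Stack=[T] ptr=1 lookahead=/ remaining=[/ id * num - ( num - num ) - id * id $]
Step 4: shift /. Stack=[T /] ptr=2 lookahead=id remaining=[id * num - ( num - num ) - id * id $]
Step 5: shift id. Stack=[T / id] ptr=3 lookahead=* remaining=[* num - ( num - num ) - id * id $]
Step 6: reduce F->id. Stack=[T / F] ptr=3 lookahead=* remaining=[* num - ( num - num ) - id * id $]
Step 7: reduce T->T / F. Stack=[T] ptr=3 lookahead=* remaining=[* num - ( num - num ) - id * id $]
Step 8: shift *. Stack=[T *] ptr=4 lookahead=num remaining=[num - ( num - num ) - id * id $]
Step 9: shift num. Stack=[T * num] ptr=5 lookahead=- remaining=[- ( num - num ) - id * id $]
Step 10: reduce F->num. Stack=[T * F] ptr=5 lookahead=- remaining=[- ( num - num ) - id * id $]
Step 11: reduce T->T * F. Stack=[T] ptr=5 lookahead=- remaining=[- ( num - num ) - id * id $]
Step 12: reduce E->T. Stack=[E] ptr=5 lookahead=- remaining=[- ( num - num ) - id * id $]
Step 13: shift -. Stack=[E -] ptr=6 lookahead=( remaining=[( num - num ) - id * id $]
Step 14: shift (. Stack=[E - (] ptr=7 lookahead=num remaining=[num - num ) - id * id $]
Step 15: shift num. Stack=[E - ( num] ptr=8 lookahead=- remaining=[- num ) - id * id $]
Step 16: reduce F->num. Stack=[E - ( F] ptr=8 lookahead=- remaining=[- num ) - id * id $]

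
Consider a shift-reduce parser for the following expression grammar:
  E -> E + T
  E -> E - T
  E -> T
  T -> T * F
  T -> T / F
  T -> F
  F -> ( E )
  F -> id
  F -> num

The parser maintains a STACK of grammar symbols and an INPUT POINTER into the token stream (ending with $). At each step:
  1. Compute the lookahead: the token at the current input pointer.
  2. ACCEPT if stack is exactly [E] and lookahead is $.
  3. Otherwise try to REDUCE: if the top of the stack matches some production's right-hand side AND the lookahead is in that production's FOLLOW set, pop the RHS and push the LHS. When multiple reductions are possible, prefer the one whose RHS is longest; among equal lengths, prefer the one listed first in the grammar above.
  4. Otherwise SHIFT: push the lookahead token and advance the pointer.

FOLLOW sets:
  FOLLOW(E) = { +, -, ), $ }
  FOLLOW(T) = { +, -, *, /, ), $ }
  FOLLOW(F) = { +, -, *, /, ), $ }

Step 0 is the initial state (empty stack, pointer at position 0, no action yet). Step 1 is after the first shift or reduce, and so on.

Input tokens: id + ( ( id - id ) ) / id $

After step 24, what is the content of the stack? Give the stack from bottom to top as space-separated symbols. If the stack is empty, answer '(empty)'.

Step 1: shift id. Stack=[id] ptr=1 lookahead=+ remaining=[+ ( ( id - id ) ) / id $]
Step 2: reduce F->id. Stack=[F] ptr=1 lookahead=+ remaining=[+ ( ( id - id ) ) / id $]
Step 3: reduce T->F. Stack=[T] ptr=1 lookahead=+ remaining=[+ ( ( id - id ) ) / id $]
Step 4: reduce E->T. Stack=[E] ptr=1 lookahead=+ remaining=[+ ( ( id - id ) ) / id $]
Step 5: shift +. Stack=[E +] ptr=2 lookahead=( remaining=[( ( id - id ) ) / id $]
Step 6: shift (. Stack=[E + (] ptr=3 lookahead=( remaining=[( id - id ) ) / id $]
Step 7: shift (. Stack=[E + ( (] ptr=4 lookahead=id remaining=[id - id ) ) / id $]
Step 8: shift id. Stack=[E + ( ( id] ptr=5 lookahead=- remaining=[- id ) ) / id $]
Step 9: reduce F->id. Stack=[E + ( ( F] ptr=5 lookahead=- remaining=[- id ) ) / id $]
Step 10: reduce T->F. Stack=[E + ( ( T] ptr=5 lookahead=- remaining=[- id ) ) / id $]
Step 11: reduce E->T. Stack=[E + ( ( E] ptr=5 lookahead=- remaining=[- id ) ) / id $]
Step 12: shift -. Stack=[E + ( ( E -] ptr=6 lookahead=id remaining=[id ) ) / id $]
Step 13: shift id. Stack=[E + ( ( E - id] ptr=7 lookahead=) remaining=[) ) / id $]
Step 14: reduce F->id. Stack=[E + ( ( E - F] ptr=7 lookahead=) remaining=[) ) / id $]
Step 15: reduce T->F. Stack=[E + ( ( E - T] ptr=7 lookahead=) remaining=[) ) / id $]
Step 16: reduce E->E - T. Stack=[E + ( ( E] ptr=7 lookahead=) remaining=[) ) / id $]
Step 17: shift ). Stack=[E + ( ( E )] ptr=8 lookahead=) remaining=[) / id $]
Step 18: reduce F->( E ). Stack=[E + ( F] ptr=8 lookahead=) remaining=[) / id $]
Step 19: reduce T->F. Stack=[E + ( T] ptr=8 lookahead=) remaining=[) / id $]
Step 20: reduce E->T. Stack=[E + ( E] ptr=8 lookahead=) remaining=[) / id $]
Step 21: shift ). Stack=[E + ( E )] ptr=9 lookahead=/ remaining=[/ id $]
Step 22: reduce F->( E ). Stack=[E + F] ptr=9 lookahead=/ remaining=[/ id $]
Step 23: reduce T->F. Stack=[E + T] ptr=9 lookahead=/ remaining=[/ id $]
Step 24: shift /. Stack=[E + T /] ptr=10 lookahead=id remaining=[id $]

Answer: E + T /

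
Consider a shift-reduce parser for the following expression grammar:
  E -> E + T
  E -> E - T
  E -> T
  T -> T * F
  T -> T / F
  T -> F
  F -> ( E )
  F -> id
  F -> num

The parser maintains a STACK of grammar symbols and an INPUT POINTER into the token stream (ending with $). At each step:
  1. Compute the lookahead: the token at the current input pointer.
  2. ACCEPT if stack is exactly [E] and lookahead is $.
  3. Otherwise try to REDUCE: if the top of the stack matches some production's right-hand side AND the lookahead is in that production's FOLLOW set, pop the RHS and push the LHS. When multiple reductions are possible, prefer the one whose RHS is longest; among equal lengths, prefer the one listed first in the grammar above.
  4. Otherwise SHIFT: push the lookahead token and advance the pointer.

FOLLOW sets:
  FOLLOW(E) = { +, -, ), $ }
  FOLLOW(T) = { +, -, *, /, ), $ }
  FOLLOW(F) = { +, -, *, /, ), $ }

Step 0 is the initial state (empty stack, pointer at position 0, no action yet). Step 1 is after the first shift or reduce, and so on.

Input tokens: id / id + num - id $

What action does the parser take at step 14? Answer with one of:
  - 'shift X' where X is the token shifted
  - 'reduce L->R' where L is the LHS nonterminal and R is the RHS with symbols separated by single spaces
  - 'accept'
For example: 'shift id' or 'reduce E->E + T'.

Answer: shift -

Derivation:
Step 1: shift id. Stack=[id] ptr=1 lookahead=/ remaining=[/ id + num - id $]
Step 2: reduce F->id. Stack=[F] ptr=1 lookahead=/ remaining=[/ id + num - id $]
Step 3: reduce T->F. Stack=[T] ptr=1 lookahead=/ remaining=[/ id + num - id $]
Step 4: shift /. Stack=[T /] ptr=2 lookahead=id remaining=[id + num - id $]
Step 5: shift id. Stack=[T / id] ptr=3 lookahead=+ remaining=[+ num - id $]
Step 6: reduce F->id. Stack=[T / F] ptr=3 lookahead=+ remaining=[+ num - id $]
Step 7: reduce T->T / F. Stack=[T] ptr=3 lookahead=+ remaining=[+ num - id $]
Step 8: reduce E->T. Stack=[E] ptr=3 lookahead=+ remaining=[+ num - id $]
Step 9: shift +. Stack=[E +] ptr=4 lookahead=num remaining=[num - id $]
Step 10: shift num. Stack=[E + num] ptr=5 lookahead=- remaining=[- id $]
Step 11: reduce F->num. Stack=[E + F] ptr=5 lookahead=- remaining=[- id $]
Step 12: reduce T->F. Stack=[E + T] ptr=5 lookahead=- remaining=[- id $]
Step 13: reduce E->E + T. Stack=[E] ptr=5 lookahead=- remaining=[- id $]
Step 14: shift -. Stack=[E -] ptr=6 lookahead=id remaining=[id $]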